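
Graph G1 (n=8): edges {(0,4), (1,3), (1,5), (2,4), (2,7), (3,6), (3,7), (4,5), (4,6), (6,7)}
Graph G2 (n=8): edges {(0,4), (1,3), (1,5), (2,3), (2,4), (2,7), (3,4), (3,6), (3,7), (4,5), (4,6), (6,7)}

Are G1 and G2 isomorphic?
No, not isomorphic

The graphs are NOT isomorphic.

Counting edges: G1 has 10 edge(s); G2 has 12 edge(s).
Edge count is an isomorphism invariant (a bijection on vertices induces a bijection on edges), so differing edge counts rule out isomorphism.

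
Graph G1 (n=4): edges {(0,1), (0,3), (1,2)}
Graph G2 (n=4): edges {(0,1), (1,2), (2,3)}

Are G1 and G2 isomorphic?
Yes, isomorphic

The graphs are isomorphic.
One valid mapping φ: V(G1) → V(G2): 0→2, 1→1, 2→0, 3→3

Verify φ preserves adjacency — for each edge of G1, its image is an edge of G2:
  (0,1) → (φ(0),φ(1)) = (1,2) ∈ E(G2) ✓
  (0,3) → (φ(0),φ(3)) = (2,3) ∈ E(G2) ✓
  (1,2) → (φ(1),φ(2)) = (0,1) ∈ E(G2) ✓
All 3 edges of G1 map to edges of G2, and |E(G1)| = |E(G2)| = 3, so φ is a bijection on edges as well as vertices. Hence G1 ≅ G2.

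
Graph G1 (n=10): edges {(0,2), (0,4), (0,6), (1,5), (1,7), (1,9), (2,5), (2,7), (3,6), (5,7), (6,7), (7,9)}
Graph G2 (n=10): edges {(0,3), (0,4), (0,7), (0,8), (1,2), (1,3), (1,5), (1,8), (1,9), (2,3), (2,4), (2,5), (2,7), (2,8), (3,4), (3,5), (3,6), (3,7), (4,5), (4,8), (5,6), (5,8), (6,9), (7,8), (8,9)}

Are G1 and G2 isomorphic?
No, not isomorphic

The graphs are NOT isomorphic.

Counting triangles (3-cliques): G1 has 3, G2 has 20.
Triangle count is an isomorphism invariant, so differing triangle counts rule out isomorphism.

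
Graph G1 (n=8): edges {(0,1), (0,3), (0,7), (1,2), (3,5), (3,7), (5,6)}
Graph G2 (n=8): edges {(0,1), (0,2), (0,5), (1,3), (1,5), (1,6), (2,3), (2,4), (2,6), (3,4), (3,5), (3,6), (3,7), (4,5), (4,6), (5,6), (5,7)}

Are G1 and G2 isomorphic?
No, not isomorphic

The graphs are NOT isomorphic.

Connected components of G1: 2 component(s) with vertex sets [[4], [0, 1, 2, 3, 5, 6, 7]], sizes [1, 7].
Connected components of G2: 1 component(s) with vertex sets [[0, 1, 2, 3, 4, 5, 6, 7]], sizes [8].
The number of connected components (and the multiset of component sizes) is an isomorphism invariant — an isomorphism maps each component of G1 bijectively onto a component of G2. Since G1 has 2 component(s) and G2 has 1, they cannot be isomorphic.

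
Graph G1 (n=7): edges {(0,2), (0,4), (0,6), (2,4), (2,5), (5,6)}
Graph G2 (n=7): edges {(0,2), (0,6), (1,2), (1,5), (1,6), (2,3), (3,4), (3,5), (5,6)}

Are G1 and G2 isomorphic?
No, not isomorphic

The graphs are NOT isomorphic.

Degrees in G1: deg(0)=3, deg(1)=0, deg(2)=3, deg(3)=0, deg(4)=2, deg(5)=2, deg(6)=2.
Sorted degree sequence of G1: [3, 3, 2, 2, 2, 0, 0].
Degrees in G2: deg(0)=2, deg(1)=3, deg(2)=3, deg(3)=3, deg(4)=1, deg(5)=3, deg(6)=3.
Sorted degree sequence of G2: [3, 3, 3, 3, 3, 2, 1].
The (sorted) degree sequence is an isomorphism invariant, so since G1 and G2 have different degree sequences they cannot be isomorphic.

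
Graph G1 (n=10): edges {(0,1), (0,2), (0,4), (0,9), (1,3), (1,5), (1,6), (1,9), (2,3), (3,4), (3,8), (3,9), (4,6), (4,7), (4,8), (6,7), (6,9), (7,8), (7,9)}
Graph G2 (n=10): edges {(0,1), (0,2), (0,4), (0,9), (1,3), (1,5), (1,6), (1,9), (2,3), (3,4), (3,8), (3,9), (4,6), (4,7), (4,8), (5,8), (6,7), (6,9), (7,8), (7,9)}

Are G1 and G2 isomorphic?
No, not isomorphic

The graphs are NOT isomorphic.

Counting edges: G1 has 19 edge(s); G2 has 20 edge(s).
Edge count is an isomorphism invariant (a bijection on vertices induces a bijection on edges), so differing edge counts rule out isomorphism.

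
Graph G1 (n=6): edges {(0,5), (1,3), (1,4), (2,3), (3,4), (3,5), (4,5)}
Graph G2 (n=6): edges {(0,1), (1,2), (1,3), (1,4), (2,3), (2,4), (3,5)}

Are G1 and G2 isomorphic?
Yes, isomorphic

The graphs are isomorphic.
One valid mapping φ: V(G1) → V(G2): 0→5, 1→4, 2→0, 3→1, 4→2, 5→3

Verify φ preserves adjacency — for each edge of G1, its image is an edge of G2:
  (0,5) → (φ(0),φ(5)) = (3,5) ∈ E(G2) ✓
  (1,3) → (φ(1),φ(3)) = (1,4) ∈ E(G2) ✓
  (1,4) → (φ(1),φ(4)) = (2,4) ∈ E(G2) ✓
  (2,3) → (φ(2),φ(3)) = (0,1) ∈ E(G2) ✓
  (3,4) → (φ(3),φ(4)) = (1,2) ∈ E(G2) ✓
  (3,5) → (φ(3),φ(5)) = (1,3) ∈ E(G2) ✓
  (4,5) → (φ(4),φ(5)) = (2,3) ∈ E(G2) ✓
All 7 edges of G1 map to edges of G2, and |E(G1)| = |E(G2)| = 7, so φ is a bijection on edges as well as vertices. Hence G1 ≅ G2.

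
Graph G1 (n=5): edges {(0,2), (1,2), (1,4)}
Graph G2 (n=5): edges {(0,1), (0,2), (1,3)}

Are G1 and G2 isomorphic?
Yes, isomorphic

The graphs are isomorphic.
One valid mapping φ: V(G1) → V(G2): 0→2, 1→1, 2→0, 3→4, 4→3

Verify φ preserves adjacency — for each edge of G1, its image is an edge of G2:
  (0,2) → (φ(0),φ(2)) = (0,2) ∈ E(G2) ✓
  (1,2) → (φ(1),φ(2)) = (0,1) ∈ E(G2) ✓
  (1,4) → (φ(1),φ(4)) = (1,3) ∈ E(G2) ✓
All 3 edges of G1 map to edges of G2, and |E(G1)| = |E(G2)| = 3, so φ is a bijection on edges as well as vertices. Hence G1 ≅ G2.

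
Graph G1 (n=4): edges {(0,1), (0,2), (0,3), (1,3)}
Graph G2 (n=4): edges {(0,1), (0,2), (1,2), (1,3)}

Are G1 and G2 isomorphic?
Yes, isomorphic

The graphs are isomorphic.
One valid mapping φ: V(G1) → V(G2): 0→1, 1→2, 2→3, 3→0

Verify φ preserves adjacency — for each edge of G1, its image is an edge of G2:
  (0,1) → (φ(0),φ(1)) = (1,2) ∈ E(G2) ✓
  (0,2) → (φ(0),φ(2)) = (1,3) ∈ E(G2) ✓
  (0,3) → (φ(0),φ(3)) = (0,1) ∈ E(G2) ✓
  (1,3) → (φ(1),φ(3)) = (0,2) ∈ E(G2) ✓
All 4 edges of G1 map to edges of G2, and |E(G1)| = |E(G2)| = 4, so φ is a bijection on edges as well as vertices. Hence G1 ≅ G2.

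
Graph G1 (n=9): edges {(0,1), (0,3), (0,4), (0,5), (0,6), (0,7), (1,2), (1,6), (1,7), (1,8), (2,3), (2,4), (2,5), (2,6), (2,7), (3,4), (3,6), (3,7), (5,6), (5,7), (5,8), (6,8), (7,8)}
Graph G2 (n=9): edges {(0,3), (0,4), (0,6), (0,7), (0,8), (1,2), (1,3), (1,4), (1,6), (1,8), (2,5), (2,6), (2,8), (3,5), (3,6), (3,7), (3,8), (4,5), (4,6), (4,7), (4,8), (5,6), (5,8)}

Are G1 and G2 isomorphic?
Yes, isomorphic

The graphs are isomorphic.
One valid mapping φ: V(G1) → V(G2): 0→4, 1→1, 2→3, 3→0, 4→7, 5→5, 6→8, 7→6, 8→2

Verify φ preserves adjacency — for each edge of G1, its image is an edge of G2:
  (0,1) → (φ(0),φ(1)) = (1,4) ∈ E(G2) ✓
  (0,3) → (φ(0),φ(3)) = (0,4) ∈ E(G2) ✓
  (0,4) → (φ(0),φ(4)) = (4,7) ∈ E(G2) ✓
  (0,5) → (φ(0),φ(5)) = (4,5) ∈ E(G2) ✓
  (0,6) → (φ(0),φ(6)) = (4,8) ∈ E(G2) ✓
  (0,7) → (φ(0),φ(7)) = (4,6) ∈ E(G2) ✓
  (1,2) → (φ(1),φ(2)) = (1,3) ∈ E(G2) ✓
  (1,6) → (φ(1),φ(6)) = (1,8) ∈ E(G2) ✓
  (1,7) → (φ(1),φ(7)) = (1,6) ∈ E(G2) ✓
  (1,8) → (φ(1),φ(8)) = (1,2) ∈ E(G2) ✓
  (2,3) → (φ(2),φ(3)) = (0,3) ∈ E(G2) ✓
  (2,4) → (φ(2),φ(4)) = (3,7) ∈ E(G2) ✓
  (2,5) → (φ(2),φ(5)) = (3,5) ∈ E(G2) ✓
  (2,6) → (φ(2),φ(6)) = (3,8) ∈ E(G2) ✓
  (2,7) → (φ(2),φ(7)) = (3,6) ∈ E(G2) ✓
  (3,4) → (φ(3),φ(4)) = (0,7) ∈ E(G2) ✓
  (3,6) → (φ(3),φ(6)) = (0,8) ∈ E(G2) ✓
  (3,7) → (φ(3),φ(7)) = (0,6) ∈ E(G2) ✓
  (5,6) → (φ(5),φ(6)) = (5,8) ∈ E(G2) ✓
  (5,7) → (φ(5),φ(7)) = (5,6) ∈ E(G2) ✓
  (5,8) → (φ(5),φ(8)) = (2,5) ∈ E(G2) ✓
  (6,8) → (φ(6),φ(8)) = (2,8) ∈ E(G2) ✓
  (7,8) → (φ(7),φ(8)) = (2,6) ∈ E(G2) ✓
All 23 edges of G1 map to edges of G2, and |E(G1)| = |E(G2)| = 23, so φ is a bijection on edges as well as vertices. Hence G1 ≅ G2.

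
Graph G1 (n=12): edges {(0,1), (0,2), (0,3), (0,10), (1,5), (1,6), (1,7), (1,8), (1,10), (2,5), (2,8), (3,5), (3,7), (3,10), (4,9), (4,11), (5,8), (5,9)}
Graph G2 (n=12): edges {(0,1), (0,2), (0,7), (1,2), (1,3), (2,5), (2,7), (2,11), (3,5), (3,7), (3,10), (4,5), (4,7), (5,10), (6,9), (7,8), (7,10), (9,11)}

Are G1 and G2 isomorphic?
Yes, isomorphic

The graphs are isomorphic.
One valid mapping φ: V(G1) → V(G2): 0→3, 1→7, 2→1, 3→5, 4→9, 5→2, 6→8, 7→4, 8→0, 9→11, 10→10, 11→6

Verify φ preserves adjacency — for each edge of G1, its image is an edge of G2:
  (0,1) → (φ(0),φ(1)) = (3,7) ∈ E(G2) ✓
  (0,2) → (φ(0),φ(2)) = (1,3) ∈ E(G2) ✓
  (0,3) → (φ(0),φ(3)) = (3,5) ∈ E(G2) ✓
  (0,10) → (φ(0),φ(10)) = (3,10) ∈ E(G2) ✓
  (1,5) → (φ(1),φ(5)) = (2,7) ∈ E(G2) ✓
  (1,6) → (φ(1),φ(6)) = (7,8) ∈ E(G2) ✓
  (1,7) → (φ(1),φ(7)) = (4,7) ∈ E(G2) ✓
  (1,8) → (φ(1),φ(8)) = (0,7) ∈ E(G2) ✓
  (1,10) → (φ(1),φ(10)) = (7,10) ∈ E(G2) ✓
  (2,5) → (φ(2),φ(5)) = (1,2) ∈ E(G2) ✓
  (2,8) → (φ(2),φ(8)) = (0,1) ∈ E(G2) ✓
  (3,5) → (φ(3),φ(5)) = (2,5) ∈ E(G2) ✓
  (3,7) → (φ(3),φ(7)) = (4,5) ∈ E(G2) ✓
  (3,10) → (φ(3),φ(10)) = (5,10) ∈ E(G2) ✓
  (4,9) → (φ(4),φ(9)) = (9,11) ∈ E(G2) ✓
  (4,11) → (φ(4),φ(11)) = (6,9) ∈ E(G2) ✓
  (5,8) → (φ(5),φ(8)) = (0,2) ∈ E(G2) ✓
  (5,9) → (φ(5),φ(9)) = (2,11) ∈ E(G2) ✓
All 18 edges of G1 map to edges of G2, and |E(G1)| = |E(G2)| = 18, so φ is a bijection on edges as well as vertices. Hence G1 ≅ G2.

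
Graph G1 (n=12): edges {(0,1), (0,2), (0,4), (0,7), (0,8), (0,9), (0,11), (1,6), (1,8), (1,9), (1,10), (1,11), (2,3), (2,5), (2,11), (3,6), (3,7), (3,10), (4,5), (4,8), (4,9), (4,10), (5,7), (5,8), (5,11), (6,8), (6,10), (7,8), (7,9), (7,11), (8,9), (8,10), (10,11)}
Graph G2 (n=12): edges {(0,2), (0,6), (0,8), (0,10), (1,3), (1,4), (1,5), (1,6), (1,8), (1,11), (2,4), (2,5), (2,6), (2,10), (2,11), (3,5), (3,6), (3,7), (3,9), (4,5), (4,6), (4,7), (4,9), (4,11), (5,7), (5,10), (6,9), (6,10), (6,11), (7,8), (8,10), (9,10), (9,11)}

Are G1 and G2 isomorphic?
Yes, isomorphic

The graphs are isomorphic.
One valid mapping φ: V(G1) → V(G2): 0→4, 1→2, 2→7, 3→8, 4→9, 5→3, 6→0, 7→1, 8→6, 9→11, 10→10, 11→5

Verify φ preserves adjacency — for each edge of G1, its image is an edge of G2:
  (0,1) → (φ(0),φ(1)) = (2,4) ∈ E(G2) ✓
  (0,2) → (φ(0),φ(2)) = (4,7) ∈ E(G2) ✓
  (0,4) → (φ(0),φ(4)) = (4,9) ∈ E(G2) ✓
  (0,7) → (φ(0),φ(7)) = (1,4) ∈ E(G2) ✓
  (0,8) → (φ(0),φ(8)) = (4,6) ∈ E(G2) ✓
  (0,9) → (φ(0),φ(9)) = (4,11) ∈ E(G2) ✓
  (0,11) → (φ(0),φ(11)) = (4,5) ∈ E(G2) ✓
  (1,6) → (φ(1),φ(6)) = (0,2) ∈ E(G2) ✓
  (1,8) → (φ(1),φ(8)) = (2,6) ∈ E(G2) ✓
  (1,9) → (φ(1),φ(9)) = (2,11) ∈ E(G2) ✓
  (1,10) → (φ(1),φ(10)) = (2,10) ∈ E(G2) ✓
  (1,11) → (φ(1),φ(11)) = (2,5) ∈ E(G2) ✓
  (2,3) → (φ(2),φ(3)) = (7,8) ∈ E(G2) ✓
  (2,5) → (φ(2),φ(5)) = (3,7) ∈ E(G2) ✓
  (2,11) → (φ(2),φ(11)) = (5,7) ∈ E(G2) ✓
  (3,6) → (φ(3),φ(6)) = (0,8) ∈ E(G2) ✓
  (3,7) → (φ(3),φ(7)) = (1,8) ∈ E(G2) ✓
  (3,10) → (φ(3),φ(10)) = (8,10) ∈ E(G2) ✓
  (4,5) → (φ(4),φ(5)) = (3,9) ∈ E(G2) ✓
  (4,8) → (φ(4),φ(8)) = (6,9) ∈ E(G2) ✓
  (4,9) → (φ(4),φ(9)) = (9,11) ∈ E(G2) ✓
  (4,10) → (φ(4),φ(10)) = (9,10) ∈ E(G2) ✓
  (5,7) → (φ(5),φ(7)) = (1,3) ∈ E(G2) ✓
  (5,8) → (φ(5),φ(8)) = (3,6) ∈ E(G2) ✓
  (5,11) → (φ(5),φ(11)) = (3,5) ∈ E(G2) ✓
  (6,8) → (φ(6),φ(8)) = (0,6) ∈ E(G2) ✓
  (6,10) → (φ(6),φ(10)) = (0,10) ∈ E(G2) ✓
  (7,8) → (φ(7),φ(8)) = (1,6) ∈ E(G2) ✓
  (7,9) → (φ(7),φ(9)) = (1,11) ∈ E(G2) ✓
  (7,11) → (φ(7),φ(11)) = (1,5) ∈ E(G2) ✓
  (8,9) → (φ(8),φ(9)) = (6,11) ∈ E(G2) ✓
  (8,10) → (φ(8),φ(10)) = (6,10) ∈ E(G2) ✓
  (10,11) → (φ(10),φ(11)) = (5,10) ∈ E(G2) ✓
All 33 edges of G1 map to edges of G2, and |E(G1)| = |E(G2)| = 33, so φ is a bijection on edges as well as vertices. Hence G1 ≅ G2.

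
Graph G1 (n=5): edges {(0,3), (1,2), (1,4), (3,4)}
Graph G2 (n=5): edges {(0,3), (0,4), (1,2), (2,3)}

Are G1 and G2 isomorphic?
Yes, isomorphic

The graphs are isomorphic.
One valid mapping φ: V(G1) → V(G2): 0→1, 1→0, 2→4, 3→2, 4→3

Verify φ preserves adjacency — for each edge of G1, its image is an edge of G2:
  (0,3) → (φ(0),φ(3)) = (1,2) ∈ E(G2) ✓
  (1,2) → (φ(1),φ(2)) = (0,4) ∈ E(G2) ✓
  (1,4) → (φ(1),φ(4)) = (0,3) ∈ E(G2) ✓
  (3,4) → (φ(3),φ(4)) = (2,3) ∈ E(G2) ✓
All 4 edges of G1 map to edges of G2, and |E(G1)| = |E(G2)| = 4, so φ is a bijection on edges as well as vertices. Hence G1 ≅ G2.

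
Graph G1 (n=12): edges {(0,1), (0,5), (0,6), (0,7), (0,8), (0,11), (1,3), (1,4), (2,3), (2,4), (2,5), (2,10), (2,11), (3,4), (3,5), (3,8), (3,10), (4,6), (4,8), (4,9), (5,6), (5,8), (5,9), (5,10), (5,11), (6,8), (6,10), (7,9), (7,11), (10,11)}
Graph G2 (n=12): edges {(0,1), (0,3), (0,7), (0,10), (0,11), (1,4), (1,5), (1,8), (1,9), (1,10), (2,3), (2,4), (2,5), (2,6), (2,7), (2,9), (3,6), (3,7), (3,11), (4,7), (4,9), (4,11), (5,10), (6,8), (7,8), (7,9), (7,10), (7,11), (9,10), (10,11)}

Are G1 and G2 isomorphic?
Yes, isomorphic

The graphs are isomorphic.
One valid mapping φ: V(G1) → V(G2): 0→2, 1→5, 2→0, 3→10, 4→1, 5→7, 6→4, 7→6, 8→9, 9→8, 10→11, 11→3

Verify φ preserves adjacency — for each edge of G1, its image is an edge of G2:
  (0,1) → (φ(0),φ(1)) = (2,5) ∈ E(G2) ✓
  (0,5) → (φ(0),φ(5)) = (2,7) ∈ E(G2) ✓
  (0,6) → (φ(0),φ(6)) = (2,4) ∈ E(G2) ✓
  (0,7) → (φ(0),φ(7)) = (2,6) ∈ E(G2) ✓
  (0,8) → (φ(0),φ(8)) = (2,9) ∈ E(G2) ✓
  (0,11) → (φ(0),φ(11)) = (2,3) ∈ E(G2) ✓
  (1,3) → (φ(1),φ(3)) = (5,10) ∈ E(G2) ✓
  (1,4) → (φ(1),φ(4)) = (1,5) ∈ E(G2) ✓
  (2,3) → (φ(2),φ(3)) = (0,10) ∈ E(G2) ✓
  (2,4) → (φ(2),φ(4)) = (0,1) ∈ E(G2) ✓
  (2,5) → (φ(2),φ(5)) = (0,7) ∈ E(G2) ✓
  (2,10) → (φ(2),φ(10)) = (0,11) ∈ E(G2) ✓
  (2,11) → (φ(2),φ(11)) = (0,3) ∈ E(G2) ✓
  (3,4) → (φ(3),φ(4)) = (1,10) ∈ E(G2) ✓
  (3,5) → (φ(3),φ(5)) = (7,10) ∈ E(G2) ✓
  (3,8) → (φ(3),φ(8)) = (9,10) ∈ E(G2) ✓
  (3,10) → (φ(3),φ(10)) = (10,11) ∈ E(G2) ✓
  (4,6) → (φ(4),φ(6)) = (1,4) ∈ E(G2) ✓
  (4,8) → (φ(4),φ(8)) = (1,9) ∈ E(G2) ✓
  (4,9) → (φ(4),φ(9)) = (1,8) ∈ E(G2) ✓
  (5,6) → (φ(5),φ(6)) = (4,7) ∈ E(G2) ✓
  (5,8) → (φ(5),φ(8)) = (7,9) ∈ E(G2) ✓
  (5,9) → (φ(5),φ(9)) = (7,8) ∈ E(G2) ✓
  (5,10) → (φ(5),φ(10)) = (7,11) ∈ E(G2) ✓
  (5,11) → (φ(5),φ(11)) = (3,7) ∈ E(G2) ✓
  (6,8) → (φ(6),φ(8)) = (4,9) ∈ E(G2) ✓
  (6,10) → (φ(6),φ(10)) = (4,11) ∈ E(G2) ✓
  (7,9) → (φ(7),φ(9)) = (6,8) ∈ E(G2) ✓
  (7,11) → (φ(7),φ(11)) = (3,6) ∈ E(G2) ✓
  (10,11) → (φ(10),φ(11)) = (3,11) ∈ E(G2) ✓
All 30 edges of G1 map to edges of G2, and |E(G1)| = |E(G2)| = 30, so φ is a bijection on edges as well as vertices. Hence G1 ≅ G2.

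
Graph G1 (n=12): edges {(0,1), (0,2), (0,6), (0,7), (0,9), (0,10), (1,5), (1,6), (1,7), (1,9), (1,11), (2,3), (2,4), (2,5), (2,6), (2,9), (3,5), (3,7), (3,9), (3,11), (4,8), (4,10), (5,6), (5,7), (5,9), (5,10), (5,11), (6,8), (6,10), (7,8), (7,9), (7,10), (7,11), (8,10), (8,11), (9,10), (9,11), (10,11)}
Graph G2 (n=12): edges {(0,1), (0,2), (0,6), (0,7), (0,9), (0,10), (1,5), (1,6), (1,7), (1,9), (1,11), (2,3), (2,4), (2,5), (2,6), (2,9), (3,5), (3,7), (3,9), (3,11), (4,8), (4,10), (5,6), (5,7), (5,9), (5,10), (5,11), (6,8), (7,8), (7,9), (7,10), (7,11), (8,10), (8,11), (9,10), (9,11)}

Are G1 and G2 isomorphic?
No, not isomorphic

The graphs are NOT isomorphic.

Counting edges: G1 has 38 edge(s); G2 has 36 edge(s).
Edge count is an isomorphism invariant (a bijection on vertices induces a bijection on edges), so differing edge counts rule out isomorphism.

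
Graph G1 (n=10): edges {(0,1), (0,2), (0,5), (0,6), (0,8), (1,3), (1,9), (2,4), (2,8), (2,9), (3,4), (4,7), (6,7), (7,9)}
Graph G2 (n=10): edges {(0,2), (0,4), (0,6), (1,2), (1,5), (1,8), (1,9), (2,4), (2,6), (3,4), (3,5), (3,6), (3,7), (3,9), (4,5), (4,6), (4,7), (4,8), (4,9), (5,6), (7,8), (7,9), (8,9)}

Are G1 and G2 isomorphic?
No, not isomorphic

The graphs are NOT isomorphic.

Counting triangles (3-cliques): G1 has 1, G2 has 16.
Triangle count is an isomorphism invariant, so differing triangle counts rule out isomorphism.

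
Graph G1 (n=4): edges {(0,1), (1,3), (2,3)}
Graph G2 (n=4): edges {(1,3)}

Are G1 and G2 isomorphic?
No, not isomorphic

The graphs are NOT isomorphic.

Counting edges: G1 has 3 edge(s); G2 has 1 edge(s).
Edge count is an isomorphism invariant (a bijection on vertices induces a bijection on edges), so differing edge counts rule out isomorphism.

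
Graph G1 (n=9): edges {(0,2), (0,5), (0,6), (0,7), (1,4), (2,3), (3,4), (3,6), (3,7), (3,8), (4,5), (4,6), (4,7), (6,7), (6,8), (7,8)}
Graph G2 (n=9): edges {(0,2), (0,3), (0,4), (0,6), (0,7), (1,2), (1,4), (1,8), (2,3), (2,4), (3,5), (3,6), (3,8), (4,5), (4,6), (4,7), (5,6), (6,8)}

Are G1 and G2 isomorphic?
No, not isomorphic

The graphs are NOT isomorphic.

Counting triangles (3-cliques): G1 has 8, G2 has 9.
Triangle count is an isomorphism invariant, so differing triangle counts rule out isomorphism.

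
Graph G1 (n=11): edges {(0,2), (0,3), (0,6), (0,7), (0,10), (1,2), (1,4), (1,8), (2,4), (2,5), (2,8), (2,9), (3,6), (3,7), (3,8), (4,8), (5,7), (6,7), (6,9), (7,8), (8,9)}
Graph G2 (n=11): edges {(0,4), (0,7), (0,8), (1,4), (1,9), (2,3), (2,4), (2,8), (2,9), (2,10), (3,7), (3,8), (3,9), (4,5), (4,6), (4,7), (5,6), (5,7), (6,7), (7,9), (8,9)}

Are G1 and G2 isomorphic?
Yes, isomorphic

The graphs are isomorphic.
One valid mapping φ: V(G1) → V(G2): 0→2, 1→6, 2→4, 3→3, 4→5, 5→1, 6→8, 7→9, 8→7, 9→0, 10→10

Verify φ preserves adjacency — for each edge of G1, its image is an edge of G2:
  (0,2) → (φ(0),φ(2)) = (2,4) ∈ E(G2) ✓
  (0,3) → (φ(0),φ(3)) = (2,3) ∈ E(G2) ✓
  (0,6) → (φ(0),φ(6)) = (2,8) ∈ E(G2) ✓
  (0,7) → (φ(0),φ(7)) = (2,9) ∈ E(G2) ✓
  (0,10) → (φ(0),φ(10)) = (2,10) ∈ E(G2) ✓
  (1,2) → (φ(1),φ(2)) = (4,6) ∈ E(G2) ✓
  (1,4) → (φ(1),φ(4)) = (5,6) ∈ E(G2) ✓
  (1,8) → (φ(1),φ(8)) = (6,7) ∈ E(G2) ✓
  (2,4) → (φ(2),φ(4)) = (4,5) ∈ E(G2) ✓
  (2,5) → (φ(2),φ(5)) = (1,4) ∈ E(G2) ✓
  (2,8) → (φ(2),φ(8)) = (4,7) ∈ E(G2) ✓
  (2,9) → (φ(2),φ(9)) = (0,4) ∈ E(G2) ✓
  (3,6) → (φ(3),φ(6)) = (3,8) ∈ E(G2) ✓
  (3,7) → (φ(3),φ(7)) = (3,9) ∈ E(G2) ✓
  (3,8) → (φ(3),φ(8)) = (3,7) ∈ E(G2) ✓
  (4,8) → (φ(4),φ(8)) = (5,7) ∈ E(G2) ✓
  (5,7) → (φ(5),φ(7)) = (1,9) ∈ E(G2) ✓
  (6,7) → (φ(6),φ(7)) = (8,9) ∈ E(G2) ✓
  (6,9) → (φ(6),φ(9)) = (0,8) ∈ E(G2) ✓
  (7,8) → (φ(7),φ(8)) = (7,9) ∈ E(G2) ✓
  (8,9) → (φ(8),φ(9)) = (0,7) ∈ E(G2) ✓
All 21 edges of G1 map to edges of G2, and |E(G1)| = |E(G2)| = 21, so φ is a bijection on edges as well as vertices. Hence G1 ≅ G2.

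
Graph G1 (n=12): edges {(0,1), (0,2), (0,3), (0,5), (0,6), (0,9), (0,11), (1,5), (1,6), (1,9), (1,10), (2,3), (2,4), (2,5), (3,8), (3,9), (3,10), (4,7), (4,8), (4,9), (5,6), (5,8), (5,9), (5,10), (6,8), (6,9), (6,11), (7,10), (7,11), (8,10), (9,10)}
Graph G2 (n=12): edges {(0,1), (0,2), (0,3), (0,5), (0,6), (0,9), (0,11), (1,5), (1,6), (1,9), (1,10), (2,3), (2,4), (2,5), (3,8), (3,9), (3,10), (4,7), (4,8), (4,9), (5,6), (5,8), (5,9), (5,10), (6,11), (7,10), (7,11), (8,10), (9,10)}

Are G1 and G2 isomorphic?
No, not isomorphic

The graphs are NOT isomorphic.

Counting edges: G1 has 31 edge(s); G2 has 29 edge(s).
Edge count is an isomorphism invariant (a bijection on vertices induces a bijection on edges), so differing edge counts rule out isomorphism.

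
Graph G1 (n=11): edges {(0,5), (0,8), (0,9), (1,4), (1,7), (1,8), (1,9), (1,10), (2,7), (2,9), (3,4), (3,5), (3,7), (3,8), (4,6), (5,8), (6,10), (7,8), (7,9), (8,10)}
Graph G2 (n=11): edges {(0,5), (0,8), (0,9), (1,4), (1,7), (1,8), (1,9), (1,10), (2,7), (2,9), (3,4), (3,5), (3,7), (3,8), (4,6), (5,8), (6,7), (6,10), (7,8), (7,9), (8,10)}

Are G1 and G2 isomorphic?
No, not isomorphic

The graphs are NOT isomorphic.

Counting edges: G1 has 20 edge(s); G2 has 21 edge(s).
Edge count is an isomorphism invariant (a bijection on vertices induces a bijection on edges), so differing edge counts rule out isomorphism.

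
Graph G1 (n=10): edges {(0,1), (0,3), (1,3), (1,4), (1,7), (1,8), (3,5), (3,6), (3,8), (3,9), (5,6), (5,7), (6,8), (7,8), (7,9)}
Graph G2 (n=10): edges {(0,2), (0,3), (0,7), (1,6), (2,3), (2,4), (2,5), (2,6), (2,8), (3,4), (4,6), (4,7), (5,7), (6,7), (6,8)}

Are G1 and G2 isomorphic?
Yes, isomorphic

The graphs are isomorphic.
One valid mapping φ: V(G1) → V(G2): 0→8, 1→6, 2→9, 3→2, 4→1, 5→0, 6→3, 7→7, 8→4, 9→5

Verify φ preserves adjacency — for each edge of G1, its image is an edge of G2:
  (0,1) → (φ(0),φ(1)) = (6,8) ∈ E(G2) ✓
  (0,3) → (φ(0),φ(3)) = (2,8) ∈ E(G2) ✓
  (1,3) → (φ(1),φ(3)) = (2,6) ∈ E(G2) ✓
  (1,4) → (φ(1),φ(4)) = (1,6) ∈ E(G2) ✓
  (1,7) → (φ(1),φ(7)) = (6,7) ∈ E(G2) ✓
  (1,8) → (φ(1),φ(8)) = (4,6) ∈ E(G2) ✓
  (3,5) → (φ(3),φ(5)) = (0,2) ∈ E(G2) ✓
  (3,6) → (φ(3),φ(6)) = (2,3) ∈ E(G2) ✓
  (3,8) → (φ(3),φ(8)) = (2,4) ∈ E(G2) ✓
  (3,9) → (φ(3),φ(9)) = (2,5) ∈ E(G2) ✓
  (5,6) → (φ(5),φ(6)) = (0,3) ∈ E(G2) ✓
  (5,7) → (φ(5),φ(7)) = (0,7) ∈ E(G2) ✓
  (6,8) → (φ(6),φ(8)) = (3,4) ∈ E(G2) ✓
  (7,8) → (φ(7),φ(8)) = (4,7) ∈ E(G2) ✓
  (7,9) → (φ(7),φ(9)) = (5,7) ∈ E(G2) ✓
All 15 edges of G1 map to edges of G2, and |E(G1)| = |E(G2)| = 15, so φ is a bijection on edges as well as vertices. Hence G1 ≅ G2.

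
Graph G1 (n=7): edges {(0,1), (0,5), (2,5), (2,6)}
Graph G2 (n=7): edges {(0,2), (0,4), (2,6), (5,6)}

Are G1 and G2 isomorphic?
Yes, isomorphic

The graphs are isomorphic.
One valid mapping φ: V(G1) → V(G2): 0→0, 1→4, 2→6, 3→1, 4→3, 5→2, 6→5

Verify φ preserves adjacency — for each edge of G1, its image is an edge of G2:
  (0,1) → (φ(0),φ(1)) = (0,4) ∈ E(G2) ✓
  (0,5) → (φ(0),φ(5)) = (0,2) ∈ E(G2) ✓
  (2,5) → (φ(2),φ(5)) = (2,6) ∈ E(G2) ✓
  (2,6) → (φ(2),φ(6)) = (5,6) ∈ E(G2) ✓
All 4 edges of G1 map to edges of G2, and |E(G1)| = |E(G2)| = 4, so φ is a bijection on edges as well as vertices. Hence G1 ≅ G2.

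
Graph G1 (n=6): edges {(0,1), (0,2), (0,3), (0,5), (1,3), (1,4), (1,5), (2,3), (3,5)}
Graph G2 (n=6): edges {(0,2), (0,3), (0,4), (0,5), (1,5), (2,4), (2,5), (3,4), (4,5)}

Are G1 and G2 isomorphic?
Yes, isomorphic

The graphs are isomorphic.
One valid mapping φ: V(G1) → V(G2): 0→0, 1→5, 2→3, 3→4, 4→1, 5→2

Verify φ preserves adjacency — for each edge of G1, its image is an edge of G2:
  (0,1) → (φ(0),φ(1)) = (0,5) ∈ E(G2) ✓
  (0,2) → (φ(0),φ(2)) = (0,3) ∈ E(G2) ✓
  (0,3) → (φ(0),φ(3)) = (0,4) ∈ E(G2) ✓
  (0,5) → (φ(0),φ(5)) = (0,2) ∈ E(G2) ✓
  (1,3) → (φ(1),φ(3)) = (4,5) ∈ E(G2) ✓
  (1,4) → (φ(1),φ(4)) = (1,5) ∈ E(G2) ✓
  (1,5) → (φ(1),φ(5)) = (2,5) ∈ E(G2) ✓
  (2,3) → (φ(2),φ(3)) = (3,4) ∈ E(G2) ✓
  (3,5) → (φ(3),φ(5)) = (2,4) ∈ E(G2) ✓
All 9 edges of G1 map to edges of G2, and |E(G1)| = |E(G2)| = 9, so φ is a bijection on edges as well as vertices. Hence G1 ≅ G2.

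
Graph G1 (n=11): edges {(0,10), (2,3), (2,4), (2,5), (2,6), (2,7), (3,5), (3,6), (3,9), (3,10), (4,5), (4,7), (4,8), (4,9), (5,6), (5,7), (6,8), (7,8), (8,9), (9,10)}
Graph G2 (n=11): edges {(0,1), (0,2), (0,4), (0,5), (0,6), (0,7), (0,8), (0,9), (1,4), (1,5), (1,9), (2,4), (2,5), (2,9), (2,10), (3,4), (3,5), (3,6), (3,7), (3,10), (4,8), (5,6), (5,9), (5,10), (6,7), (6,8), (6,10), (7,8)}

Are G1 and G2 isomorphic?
No, not isomorphic

The graphs are NOT isomorphic.

Counting triangles (3-cliques): G1 has 11, G2 has 21.
Triangle count is an isomorphism invariant, so differing triangle counts rule out isomorphism.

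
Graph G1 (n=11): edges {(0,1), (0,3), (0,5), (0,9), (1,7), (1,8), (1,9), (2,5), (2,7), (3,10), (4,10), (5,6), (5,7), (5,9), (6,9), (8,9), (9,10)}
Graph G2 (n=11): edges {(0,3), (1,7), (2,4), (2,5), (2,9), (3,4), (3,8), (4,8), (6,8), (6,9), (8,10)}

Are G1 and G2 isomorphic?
No, not isomorphic

The graphs are NOT isomorphic.

Connected components of G1: 1 component(s) with vertex sets [[0, 1, 2, 3, 4, 5, 6, 7, 8, 9, 10]], sizes [11].
Connected components of G2: 2 component(s) with vertex sets [[1, 7], [0, 2, 3, 4, 5, 6, 8, 9, 10]], sizes [2, 9].
The number of connected components (and the multiset of component sizes) is an isomorphism invariant — an isomorphism maps each component of G1 bijectively onto a component of G2. Since G1 has 1 component(s) and G2 has 2, they cannot be isomorphic.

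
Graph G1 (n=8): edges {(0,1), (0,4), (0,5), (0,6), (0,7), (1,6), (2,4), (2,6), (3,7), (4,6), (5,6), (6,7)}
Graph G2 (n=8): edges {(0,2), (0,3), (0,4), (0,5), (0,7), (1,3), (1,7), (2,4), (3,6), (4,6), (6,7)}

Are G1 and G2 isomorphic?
No, not isomorphic

The graphs are NOT isomorphic.

Counting triangles (3-cliques): G1 has 5, G2 has 1.
Triangle count is an isomorphism invariant, so differing triangle counts rule out isomorphism.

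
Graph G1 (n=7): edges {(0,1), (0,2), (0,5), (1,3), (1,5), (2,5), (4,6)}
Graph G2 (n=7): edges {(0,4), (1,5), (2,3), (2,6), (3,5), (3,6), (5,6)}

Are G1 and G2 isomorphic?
Yes, isomorphic

The graphs are isomorphic.
One valid mapping φ: V(G1) → V(G2): 0→6, 1→5, 2→2, 3→1, 4→0, 5→3, 6→4

Verify φ preserves adjacency — for each edge of G1, its image is an edge of G2:
  (0,1) → (φ(0),φ(1)) = (5,6) ∈ E(G2) ✓
  (0,2) → (φ(0),φ(2)) = (2,6) ∈ E(G2) ✓
  (0,5) → (φ(0),φ(5)) = (3,6) ∈ E(G2) ✓
  (1,3) → (φ(1),φ(3)) = (1,5) ∈ E(G2) ✓
  (1,5) → (φ(1),φ(5)) = (3,5) ∈ E(G2) ✓
  (2,5) → (φ(2),φ(5)) = (2,3) ∈ E(G2) ✓
  (4,6) → (φ(4),φ(6)) = (0,4) ∈ E(G2) ✓
All 7 edges of G1 map to edges of G2, and |E(G1)| = |E(G2)| = 7, so φ is a bijection on edges as well as vertices. Hence G1 ≅ G2.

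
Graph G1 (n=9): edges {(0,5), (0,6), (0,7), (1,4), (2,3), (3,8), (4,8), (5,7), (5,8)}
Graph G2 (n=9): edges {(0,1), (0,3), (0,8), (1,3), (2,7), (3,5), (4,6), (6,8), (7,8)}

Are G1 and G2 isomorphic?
Yes, isomorphic

The graphs are isomorphic.
One valid mapping φ: V(G1) → V(G2): 0→3, 1→4, 2→2, 3→7, 4→6, 5→0, 6→5, 7→1, 8→8

Verify φ preserves adjacency — for each edge of G1, its image is an edge of G2:
  (0,5) → (φ(0),φ(5)) = (0,3) ∈ E(G2) ✓
  (0,6) → (φ(0),φ(6)) = (3,5) ∈ E(G2) ✓
  (0,7) → (φ(0),φ(7)) = (1,3) ∈ E(G2) ✓
  (1,4) → (φ(1),φ(4)) = (4,6) ∈ E(G2) ✓
  (2,3) → (φ(2),φ(3)) = (2,7) ∈ E(G2) ✓
  (3,8) → (φ(3),φ(8)) = (7,8) ∈ E(G2) ✓
  (4,8) → (φ(4),φ(8)) = (6,8) ∈ E(G2) ✓
  (5,7) → (φ(5),φ(7)) = (0,1) ∈ E(G2) ✓
  (5,8) → (φ(5),φ(8)) = (0,8) ∈ E(G2) ✓
All 9 edges of G1 map to edges of G2, and |E(G1)| = |E(G2)| = 9, so φ is a bijection on edges as well as vertices. Hence G1 ≅ G2.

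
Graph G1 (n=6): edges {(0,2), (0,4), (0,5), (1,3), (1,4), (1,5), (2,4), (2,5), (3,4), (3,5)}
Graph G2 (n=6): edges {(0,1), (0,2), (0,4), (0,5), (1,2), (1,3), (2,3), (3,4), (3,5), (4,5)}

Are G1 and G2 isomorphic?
Yes, isomorphic

The graphs are isomorphic.
One valid mapping φ: V(G1) → V(G2): 0→2, 1→5, 2→1, 3→4, 4→3, 5→0

Verify φ preserves adjacency — for each edge of G1, its image is an edge of G2:
  (0,2) → (φ(0),φ(2)) = (1,2) ∈ E(G2) ✓
  (0,4) → (φ(0),φ(4)) = (2,3) ∈ E(G2) ✓
  (0,5) → (φ(0),φ(5)) = (0,2) ∈ E(G2) ✓
  (1,3) → (φ(1),φ(3)) = (4,5) ∈ E(G2) ✓
  (1,4) → (φ(1),φ(4)) = (3,5) ∈ E(G2) ✓
  (1,5) → (φ(1),φ(5)) = (0,5) ∈ E(G2) ✓
  (2,4) → (φ(2),φ(4)) = (1,3) ∈ E(G2) ✓
  (2,5) → (φ(2),φ(5)) = (0,1) ∈ E(G2) ✓
  (3,4) → (φ(3),φ(4)) = (3,4) ∈ E(G2) ✓
  (3,5) → (φ(3),φ(5)) = (0,4) ∈ E(G2) ✓
All 10 edges of G1 map to edges of G2, and |E(G1)| = |E(G2)| = 10, so φ is a bijection on edges as well as vertices. Hence G1 ≅ G2.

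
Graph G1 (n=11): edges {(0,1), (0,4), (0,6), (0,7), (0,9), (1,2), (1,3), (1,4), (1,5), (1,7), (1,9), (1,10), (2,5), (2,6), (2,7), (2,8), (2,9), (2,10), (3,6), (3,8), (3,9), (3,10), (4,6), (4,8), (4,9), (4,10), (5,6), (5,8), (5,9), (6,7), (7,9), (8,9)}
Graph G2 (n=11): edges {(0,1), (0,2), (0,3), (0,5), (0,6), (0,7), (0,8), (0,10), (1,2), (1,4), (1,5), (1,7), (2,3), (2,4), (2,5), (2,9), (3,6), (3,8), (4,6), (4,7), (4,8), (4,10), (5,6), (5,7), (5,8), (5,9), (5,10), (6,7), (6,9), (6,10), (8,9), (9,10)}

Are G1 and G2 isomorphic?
Yes, isomorphic

The graphs are isomorphic.
One valid mapping φ: V(G1) → V(G2): 0→1, 1→0, 2→6, 3→8, 4→2, 5→10, 6→4, 7→7, 8→9, 9→5, 10→3

Verify φ preserves adjacency — for each edge of G1, its image is an edge of G2:
  (0,1) → (φ(0),φ(1)) = (0,1) ∈ E(G2) ✓
  (0,4) → (φ(0),φ(4)) = (1,2) ∈ E(G2) ✓
  (0,6) → (φ(0),φ(6)) = (1,4) ∈ E(G2) ✓
  (0,7) → (φ(0),φ(7)) = (1,7) ∈ E(G2) ✓
  (0,9) → (φ(0),φ(9)) = (1,5) ∈ E(G2) ✓
  (1,2) → (φ(1),φ(2)) = (0,6) ∈ E(G2) ✓
  (1,3) → (φ(1),φ(3)) = (0,8) ∈ E(G2) ✓
  (1,4) → (φ(1),φ(4)) = (0,2) ∈ E(G2) ✓
  (1,5) → (φ(1),φ(5)) = (0,10) ∈ E(G2) ✓
  (1,7) → (φ(1),φ(7)) = (0,7) ∈ E(G2) ✓
  (1,9) → (φ(1),φ(9)) = (0,5) ∈ E(G2) ✓
  (1,10) → (φ(1),φ(10)) = (0,3) ∈ E(G2) ✓
  (2,5) → (φ(2),φ(5)) = (6,10) ∈ E(G2) ✓
  (2,6) → (φ(2),φ(6)) = (4,6) ∈ E(G2) ✓
  (2,7) → (φ(2),φ(7)) = (6,7) ∈ E(G2) ✓
  (2,8) → (φ(2),φ(8)) = (6,9) ∈ E(G2) ✓
  (2,9) → (φ(2),φ(9)) = (5,6) ∈ E(G2) ✓
  (2,10) → (φ(2),φ(10)) = (3,6) ∈ E(G2) ✓
  (3,6) → (φ(3),φ(6)) = (4,8) ∈ E(G2) ✓
  (3,8) → (φ(3),φ(8)) = (8,9) ∈ E(G2) ✓
  (3,9) → (φ(3),φ(9)) = (5,8) ∈ E(G2) ✓
  (3,10) → (φ(3),φ(10)) = (3,8) ∈ E(G2) ✓
  (4,6) → (φ(4),φ(6)) = (2,4) ∈ E(G2) ✓
  (4,8) → (φ(4),φ(8)) = (2,9) ∈ E(G2) ✓
  (4,9) → (φ(4),φ(9)) = (2,5) ∈ E(G2) ✓
  (4,10) → (φ(4),φ(10)) = (2,3) ∈ E(G2) ✓
  (5,6) → (φ(5),φ(6)) = (4,10) ∈ E(G2) ✓
  (5,8) → (φ(5),φ(8)) = (9,10) ∈ E(G2) ✓
  (5,9) → (φ(5),φ(9)) = (5,10) ∈ E(G2) ✓
  (6,7) → (φ(6),φ(7)) = (4,7) ∈ E(G2) ✓
  (7,9) → (φ(7),φ(9)) = (5,7) ∈ E(G2) ✓
  (8,9) → (φ(8),φ(9)) = (5,9) ∈ E(G2) ✓
All 32 edges of G1 map to edges of G2, and |E(G1)| = |E(G2)| = 32, so φ is a bijection on edges as well as vertices. Hence G1 ≅ G2.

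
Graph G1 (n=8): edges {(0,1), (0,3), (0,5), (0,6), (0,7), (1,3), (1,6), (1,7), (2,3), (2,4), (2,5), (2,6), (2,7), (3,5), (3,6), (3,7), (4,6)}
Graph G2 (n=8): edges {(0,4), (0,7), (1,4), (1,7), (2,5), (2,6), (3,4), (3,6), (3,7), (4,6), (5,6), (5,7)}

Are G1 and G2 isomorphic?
No, not isomorphic

The graphs are NOT isomorphic.

Degrees in G1: deg(0)=5, deg(1)=4, deg(2)=5, deg(3)=6, deg(4)=2, deg(5)=3, deg(6)=5, deg(7)=4.
Sorted degree sequence of G1: [6, 5, 5, 5, 4, 4, 3, 2].
Degrees in G2: deg(0)=2, deg(1)=2, deg(2)=2, deg(3)=3, deg(4)=4, deg(5)=3, deg(6)=4, deg(7)=4.
Sorted degree sequence of G2: [4, 4, 4, 3, 3, 2, 2, 2].
The (sorted) degree sequence is an isomorphism invariant, so since G1 and G2 have different degree sequences they cannot be isomorphic.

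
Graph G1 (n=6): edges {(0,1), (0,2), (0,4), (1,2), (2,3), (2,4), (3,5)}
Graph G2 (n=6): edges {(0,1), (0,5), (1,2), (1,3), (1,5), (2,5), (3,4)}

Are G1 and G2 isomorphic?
Yes, isomorphic

The graphs are isomorphic.
One valid mapping φ: V(G1) → V(G2): 0→5, 1→0, 2→1, 3→3, 4→2, 5→4

Verify φ preserves adjacency — for each edge of G1, its image is an edge of G2:
  (0,1) → (φ(0),φ(1)) = (0,5) ∈ E(G2) ✓
  (0,2) → (φ(0),φ(2)) = (1,5) ∈ E(G2) ✓
  (0,4) → (φ(0),φ(4)) = (2,5) ∈ E(G2) ✓
  (1,2) → (φ(1),φ(2)) = (0,1) ∈ E(G2) ✓
  (2,3) → (φ(2),φ(3)) = (1,3) ∈ E(G2) ✓
  (2,4) → (φ(2),φ(4)) = (1,2) ∈ E(G2) ✓
  (3,5) → (φ(3),φ(5)) = (3,4) ∈ E(G2) ✓
All 7 edges of G1 map to edges of G2, and |E(G1)| = |E(G2)| = 7, so φ is a bijection on edges as well as vertices. Hence G1 ≅ G2.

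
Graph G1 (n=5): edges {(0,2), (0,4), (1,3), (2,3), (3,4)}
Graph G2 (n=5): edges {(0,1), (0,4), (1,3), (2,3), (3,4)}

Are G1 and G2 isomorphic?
Yes, isomorphic

The graphs are isomorphic.
One valid mapping φ: V(G1) → V(G2): 0→0, 1→2, 2→1, 3→3, 4→4

Verify φ preserves adjacency — for each edge of G1, its image is an edge of G2:
  (0,2) → (φ(0),φ(2)) = (0,1) ∈ E(G2) ✓
  (0,4) → (φ(0),φ(4)) = (0,4) ∈ E(G2) ✓
  (1,3) → (φ(1),φ(3)) = (2,3) ∈ E(G2) ✓
  (2,3) → (φ(2),φ(3)) = (1,3) ∈ E(G2) ✓
  (3,4) → (φ(3),φ(4)) = (3,4) ∈ E(G2) ✓
All 5 edges of G1 map to edges of G2, and |E(G1)| = |E(G2)| = 5, so φ is a bijection on edges as well as vertices. Hence G1 ≅ G2.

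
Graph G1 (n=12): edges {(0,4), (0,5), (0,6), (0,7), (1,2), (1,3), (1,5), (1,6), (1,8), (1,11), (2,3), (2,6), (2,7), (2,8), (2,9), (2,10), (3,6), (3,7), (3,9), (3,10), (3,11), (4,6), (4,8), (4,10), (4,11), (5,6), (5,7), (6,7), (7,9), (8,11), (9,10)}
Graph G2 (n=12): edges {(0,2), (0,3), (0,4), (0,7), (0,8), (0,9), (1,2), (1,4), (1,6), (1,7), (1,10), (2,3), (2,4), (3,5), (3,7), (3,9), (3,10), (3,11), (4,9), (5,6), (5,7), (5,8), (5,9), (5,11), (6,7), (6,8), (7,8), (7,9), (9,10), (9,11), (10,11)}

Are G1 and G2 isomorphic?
Yes, isomorphic

The graphs are isomorphic.
One valid mapping φ: V(G1) → V(G2): 0→6, 1→0, 2→3, 3→9, 4→1, 5→8, 6→7, 7→5, 8→2, 9→11, 10→10, 11→4

Verify φ preserves adjacency — for each edge of G1, its image is an edge of G2:
  (0,4) → (φ(0),φ(4)) = (1,6) ∈ E(G2) ✓
  (0,5) → (φ(0),φ(5)) = (6,8) ∈ E(G2) ✓
  (0,6) → (φ(0),φ(6)) = (6,7) ∈ E(G2) ✓
  (0,7) → (φ(0),φ(7)) = (5,6) ∈ E(G2) ✓
  (1,2) → (φ(1),φ(2)) = (0,3) ∈ E(G2) ✓
  (1,3) → (φ(1),φ(3)) = (0,9) ∈ E(G2) ✓
  (1,5) → (φ(1),φ(5)) = (0,8) ∈ E(G2) ✓
  (1,6) → (φ(1),φ(6)) = (0,7) ∈ E(G2) ✓
  (1,8) → (φ(1),φ(8)) = (0,2) ∈ E(G2) ✓
  (1,11) → (φ(1),φ(11)) = (0,4) ∈ E(G2) ✓
  (2,3) → (φ(2),φ(3)) = (3,9) ∈ E(G2) ✓
  (2,6) → (φ(2),φ(6)) = (3,7) ∈ E(G2) ✓
  (2,7) → (φ(2),φ(7)) = (3,5) ∈ E(G2) ✓
  (2,8) → (φ(2),φ(8)) = (2,3) ∈ E(G2) ✓
  (2,9) → (φ(2),φ(9)) = (3,11) ∈ E(G2) ✓
  (2,10) → (φ(2),φ(10)) = (3,10) ∈ E(G2) ✓
  (3,6) → (φ(3),φ(6)) = (7,9) ∈ E(G2) ✓
  (3,7) → (φ(3),φ(7)) = (5,9) ∈ E(G2) ✓
  (3,9) → (φ(3),φ(9)) = (9,11) ∈ E(G2) ✓
  (3,10) → (φ(3),φ(10)) = (9,10) ∈ E(G2) ✓
  (3,11) → (φ(3),φ(11)) = (4,9) ∈ E(G2) ✓
  (4,6) → (φ(4),φ(6)) = (1,7) ∈ E(G2) ✓
  (4,8) → (φ(4),φ(8)) = (1,2) ∈ E(G2) ✓
  (4,10) → (φ(4),φ(10)) = (1,10) ∈ E(G2) ✓
  (4,11) → (φ(4),φ(11)) = (1,4) ∈ E(G2) ✓
  (5,6) → (φ(5),φ(6)) = (7,8) ∈ E(G2) ✓
  (5,7) → (φ(5),φ(7)) = (5,8) ∈ E(G2) ✓
  (6,7) → (φ(6),φ(7)) = (5,7) ∈ E(G2) ✓
  (7,9) → (φ(7),φ(9)) = (5,11) ∈ E(G2) ✓
  (8,11) → (φ(8),φ(11)) = (2,4) ∈ E(G2) ✓
  (9,10) → (φ(9),φ(10)) = (10,11) ∈ E(G2) ✓
All 31 edges of G1 map to edges of G2, and |E(G1)| = |E(G2)| = 31, so φ is a bijection on edges as well as vertices. Hence G1 ≅ G2.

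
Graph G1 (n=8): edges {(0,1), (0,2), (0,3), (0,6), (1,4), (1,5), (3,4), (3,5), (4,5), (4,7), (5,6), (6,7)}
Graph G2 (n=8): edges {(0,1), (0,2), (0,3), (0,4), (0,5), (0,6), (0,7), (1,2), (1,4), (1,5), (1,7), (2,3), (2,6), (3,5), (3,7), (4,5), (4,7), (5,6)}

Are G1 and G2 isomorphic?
No, not isomorphic

The graphs are NOT isomorphic.

Counting triangles (3-cliques): G1 has 2, G2 has 13.
Triangle count is an isomorphism invariant, so differing triangle counts rule out isomorphism.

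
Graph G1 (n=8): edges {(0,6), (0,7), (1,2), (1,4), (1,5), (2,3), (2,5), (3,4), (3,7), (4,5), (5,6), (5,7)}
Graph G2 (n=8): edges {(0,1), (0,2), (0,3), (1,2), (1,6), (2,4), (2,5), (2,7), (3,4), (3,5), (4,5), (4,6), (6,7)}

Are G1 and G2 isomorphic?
No, not isomorphic

The graphs are NOT isomorphic.

Counting triangles (3-cliques): G1 has 2, G2 has 3.
Triangle count is an isomorphism invariant, so differing triangle counts rule out isomorphism.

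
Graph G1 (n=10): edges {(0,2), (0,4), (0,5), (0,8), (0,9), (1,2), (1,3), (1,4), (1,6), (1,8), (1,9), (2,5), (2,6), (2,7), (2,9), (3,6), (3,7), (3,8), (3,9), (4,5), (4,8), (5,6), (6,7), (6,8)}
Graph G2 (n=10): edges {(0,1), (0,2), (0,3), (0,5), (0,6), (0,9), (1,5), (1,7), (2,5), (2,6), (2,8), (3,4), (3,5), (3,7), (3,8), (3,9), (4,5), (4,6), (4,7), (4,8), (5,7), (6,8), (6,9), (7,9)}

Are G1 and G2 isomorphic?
Yes, isomorphic

The graphs are isomorphic.
One valid mapping φ: V(G1) → V(G2): 0→6, 1→3, 2→0, 3→7, 4→8, 5→2, 6→5, 7→1, 8→4, 9→9

Verify φ preserves adjacency — for each edge of G1, its image is an edge of G2:
  (0,2) → (φ(0),φ(2)) = (0,6) ∈ E(G2) ✓
  (0,4) → (φ(0),φ(4)) = (6,8) ∈ E(G2) ✓
  (0,5) → (φ(0),φ(5)) = (2,6) ∈ E(G2) ✓
  (0,8) → (φ(0),φ(8)) = (4,6) ∈ E(G2) ✓
  (0,9) → (φ(0),φ(9)) = (6,9) ∈ E(G2) ✓
  (1,2) → (φ(1),φ(2)) = (0,3) ∈ E(G2) ✓
  (1,3) → (φ(1),φ(3)) = (3,7) ∈ E(G2) ✓
  (1,4) → (φ(1),φ(4)) = (3,8) ∈ E(G2) ✓
  (1,6) → (φ(1),φ(6)) = (3,5) ∈ E(G2) ✓
  (1,8) → (φ(1),φ(8)) = (3,4) ∈ E(G2) ✓
  (1,9) → (φ(1),φ(9)) = (3,9) ∈ E(G2) ✓
  (2,5) → (φ(2),φ(5)) = (0,2) ∈ E(G2) ✓
  (2,6) → (φ(2),φ(6)) = (0,5) ∈ E(G2) ✓
  (2,7) → (φ(2),φ(7)) = (0,1) ∈ E(G2) ✓
  (2,9) → (φ(2),φ(9)) = (0,9) ∈ E(G2) ✓
  (3,6) → (φ(3),φ(6)) = (5,7) ∈ E(G2) ✓
  (3,7) → (φ(3),φ(7)) = (1,7) ∈ E(G2) ✓
  (3,8) → (φ(3),φ(8)) = (4,7) ∈ E(G2) ✓
  (3,9) → (φ(3),φ(9)) = (7,9) ∈ E(G2) ✓
  (4,5) → (φ(4),φ(5)) = (2,8) ∈ E(G2) ✓
  (4,8) → (φ(4),φ(8)) = (4,8) ∈ E(G2) ✓
  (5,6) → (φ(5),φ(6)) = (2,5) ∈ E(G2) ✓
  (6,7) → (φ(6),φ(7)) = (1,5) ∈ E(G2) ✓
  (6,8) → (φ(6),φ(8)) = (4,5) ∈ E(G2) ✓
All 24 edges of G1 map to edges of G2, and |E(G1)| = |E(G2)| = 24, so φ is a bijection on edges as well as vertices. Hence G1 ≅ G2.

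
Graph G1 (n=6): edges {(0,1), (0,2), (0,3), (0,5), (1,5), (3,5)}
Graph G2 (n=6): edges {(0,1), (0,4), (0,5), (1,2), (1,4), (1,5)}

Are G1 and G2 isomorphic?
Yes, isomorphic

The graphs are isomorphic.
One valid mapping φ: V(G1) → V(G2): 0→1, 1→4, 2→2, 3→5, 4→3, 5→0

Verify φ preserves adjacency — for each edge of G1, its image is an edge of G2:
  (0,1) → (φ(0),φ(1)) = (1,4) ∈ E(G2) ✓
  (0,2) → (φ(0),φ(2)) = (1,2) ∈ E(G2) ✓
  (0,3) → (φ(0),φ(3)) = (1,5) ∈ E(G2) ✓
  (0,5) → (φ(0),φ(5)) = (0,1) ∈ E(G2) ✓
  (1,5) → (φ(1),φ(5)) = (0,4) ∈ E(G2) ✓
  (3,5) → (φ(3),φ(5)) = (0,5) ∈ E(G2) ✓
All 6 edges of G1 map to edges of G2, and |E(G1)| = |E(G2)| = 6, so φ is a bijection on edges as well as vertices. Hence G1 ≅ G2.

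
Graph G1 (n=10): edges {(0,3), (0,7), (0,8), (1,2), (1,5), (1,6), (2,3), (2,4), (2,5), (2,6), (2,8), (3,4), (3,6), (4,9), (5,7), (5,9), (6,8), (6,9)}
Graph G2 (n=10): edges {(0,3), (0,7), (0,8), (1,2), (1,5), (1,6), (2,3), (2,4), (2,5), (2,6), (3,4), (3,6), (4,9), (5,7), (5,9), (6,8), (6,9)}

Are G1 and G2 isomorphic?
No, not isomorphic

The graphs are NOT isomorphic.

Counting edges: G1 has 18 edge(s); G2 has 17 edge(s).
Edge count is an isomorphism invariant (a bijection on vertices induces a bijection on edges), so differing edge counts rule out isomorphism.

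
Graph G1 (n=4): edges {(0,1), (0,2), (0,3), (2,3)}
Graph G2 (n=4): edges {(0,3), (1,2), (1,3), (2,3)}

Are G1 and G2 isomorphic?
Yes, isomorphic

The graphs are isomorphic.
One valid mapping φ: V(G1) → V(G2): 0→3, 1→0, 2→1, 3→2

Verify φ preserves adjacency — for each edge of G1, its image is an edge of G2:
  (0,1) → (φ(0),φ(1)) = (0,3) ∈ E(G2) ✓
  (0,2) → (φ(0),φ(2)) = (1,3) ∈ E(G2) ✓
  (0,3) → (φ(0),φ(3)) = (2,3) ∈ E(G2) ✓
  (2,3) → (φ(2),φ(3)) = (1,2) ∈ E(G2) ✓
All 4 edges of G1 map to edges of G2, and |E(G1)| = |E(G2)| = 4, so φ is a bijection on edges as well as vertices. Hence G1 ≅ G2.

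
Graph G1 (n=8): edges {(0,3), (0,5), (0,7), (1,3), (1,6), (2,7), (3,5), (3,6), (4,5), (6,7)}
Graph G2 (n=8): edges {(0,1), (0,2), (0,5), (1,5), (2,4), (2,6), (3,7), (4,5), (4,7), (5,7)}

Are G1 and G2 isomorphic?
Yes, isomorphic

The graphs are isomorphic.
One valid mapping φ: V(G1) → V(G2): 0→4, 1→1, 2→6, 3→5, 4→3, 5→7, 6→0, 7→2

Verify φ preserves adjacency — for each edge of G1, its image is an edge of G2:
  (0,3) → (φ(0),φ(3)) = (4,5) ∈ E(G2) ✓
  (0,5) → (φ(0),φ(5)) = (4,7) ∈ E(G2) ✓
  (0,7) → (φ(0),φ(7)) = (2,4) ∈ E(G2) ✓
  (1,3) → (φ(1),φ(3)) = (1,5) ∈ E(G2) ✓
  (1,6) → (φ(1),φ(6)) = (0,1) ∈ E(G2) ✓
  (2,7) → (φ(2),φ(7)) = (2,6) ∈ E(G2) ✓
  (3,5) → (φ(3),φ(5)) = (5,7) ∈ E(G2) ✓
  (3,6) → (φ(3),φ(6)) = (0,5) ∈ E(G2) ✓
  (4,5) → (φ(4),φ(5)) = (3,7) ∈ E(G2) ✓
  (6,7) → (φ(6),φ(7)) = (0,2) ∈ E(G2) ✓
All 10 edges of G1 map to edges of G2, and |E(G1)| = |E(G2)| = 10, so φ is a bijection on edges as well as vertices. Hence G1 ≅ G2.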